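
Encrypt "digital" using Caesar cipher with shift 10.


Word: "digital"
Shift: 10
Each letter → (letter + shift) mod 26:
  'd' (3) + 10 = 13 → 'n'
  'i' (8) + 10 = 18 → 's'
  'g' (6) + 10 = 16 → 'q'
  'i' (8) + 10 = 18 → 's'
  't' (19) + 10 = 3 → 'd'
  'a' (0) + 10 = 10 → 'k'
  'l' (11) + 10 = 21 → 'v'
Result = "nsqsdkv"


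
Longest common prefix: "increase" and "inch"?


Word 1: "increase"
Word 2: "inch"
Comparing from start:
  Pos 0: 'i' == 'i'
  Pos 1: 'n' == 'n'
  Pos 2: 'c' == 'c'
  Pos 3: 'r' != 'h' (stop)
LCP = "inc" (length 3)


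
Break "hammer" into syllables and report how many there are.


Word: "hammer"
Syllable breakdown: ham | mer
Counting: 2 parts
= 2 syllables


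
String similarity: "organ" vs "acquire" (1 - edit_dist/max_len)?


Word 1: "organ" (length 5)
Word 2: "acquire" (length 7)
One optimal edit sequence:
  1. insert 'a'  (+1)
  2. insert 'c'  (+1)
  3. substitute 'o' -> 'q'  (+1)
  4. substitute 'r' -> 'u'  (+1)
  5. substitute 'g' -> 'i'  (+1)
  6. substitute 'a' -> 'r'  (+1)
  7. substitute 'n' -> 'e'  (+1)
Edit distance = 7
Max length = max(5, 7) = 7
Similarity = 1 - 7/7
= 0.0000


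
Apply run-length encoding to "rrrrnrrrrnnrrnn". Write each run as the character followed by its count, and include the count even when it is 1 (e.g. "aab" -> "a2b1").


String: "rrrrnrrrrnnrrnn"
Scanning for consecutive runs:
  'r' x 4
  'n' x 1
  'r' x 4
  'n' x 2
  'r' x 2
  'n' x 2
RLE = "r4n1r4n2r2n2"


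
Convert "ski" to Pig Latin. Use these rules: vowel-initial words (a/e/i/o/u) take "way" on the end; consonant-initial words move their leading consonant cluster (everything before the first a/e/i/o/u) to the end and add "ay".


Word: "ski"
Starts with consonant(s) → move to end, add 'ay'
Consonant cluster: "sk"
Pig Latin = "iskay"


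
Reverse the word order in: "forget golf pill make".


Original: "forget golf pill make"
Words (1..n): forget | golf | pill | make
Reversed (n..1): make | pill | golf | forget
Result = "make pill golf forget"


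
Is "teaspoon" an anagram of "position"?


Word 1: "position" → sorted: iinoopst
Word 2: "teaspoon" → sorted: aenoopst
Same letters? iinoopst != aenoopst
Anagram = No


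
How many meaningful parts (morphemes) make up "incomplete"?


Word: "incomplete"
Morphemes: in- | complete
Each morpheme carries meaning
= 2 morphemes


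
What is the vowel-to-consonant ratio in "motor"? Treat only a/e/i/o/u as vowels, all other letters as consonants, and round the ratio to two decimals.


Word: "motor"
Vowels (a,e,i,o,u): 2
Consonants: 3
Ratio = 2/3
= 0.67


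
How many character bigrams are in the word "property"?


Word: "property" (length 8)
Number of 2-grams = length - 2 + 1 = 8 - 2 + 1
= 7


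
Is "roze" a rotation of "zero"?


Word: "zero", Candidate: "roze"
Method: check if candidate is substring of word+word
"zerozero" contains "roze"? Yes
Is rotation = Yes


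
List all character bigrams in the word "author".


Word: "author" (length 6)
Number of bigrams = 6 - 2 + 1 = 5
  Position 0: "au"
  Position 1: "ut"
  Position 2: "th"
  Position 3: "ho"
  Position 4: "or"
Bigrams = "au", "ut", "th", "ho", "or"


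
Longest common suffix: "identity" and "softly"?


Word 1: "identity"
Word 2: "softly"
Comparing from end:
  Pos -1: 'y' == 'y'
  Pos -2: 't' != 'l' (stop)
LCS = "y" (length 1)


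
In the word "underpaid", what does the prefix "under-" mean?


Prefix: under-
As in: underpaid -> under- + paid
Meaning = insufficient


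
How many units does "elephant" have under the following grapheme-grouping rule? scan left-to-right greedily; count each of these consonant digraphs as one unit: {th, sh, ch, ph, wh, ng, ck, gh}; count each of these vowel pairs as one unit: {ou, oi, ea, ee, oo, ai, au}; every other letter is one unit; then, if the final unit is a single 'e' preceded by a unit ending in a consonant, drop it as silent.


Word: "elephant" (8 letters)
Left-to-right scan:
  1. 'e' (letter)
  2. 'l' (letter)
  3. 'e' (letter)
  4. 'ph' (digraph)
  5. 'a' (letter)
  6. 'n' (letter)
  7. 't' (letter)
Units from scan: 7
Sound units = 7 units


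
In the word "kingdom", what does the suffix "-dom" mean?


Suffix: -dom
Example: kingdom (king + -dom)
Meaning = state / realm


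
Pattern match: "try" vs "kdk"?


Pattern of "try": [0, 1, 2]
Pattern of "kdk": [0, 1, 0]
Patterns do not match
Same pattern = No


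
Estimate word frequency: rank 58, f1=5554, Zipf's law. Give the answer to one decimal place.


Zipf's law: f(r) = f(1) / r
f(1) = 5554
f(58) = 5554 / 58
= 95.8 occurrences


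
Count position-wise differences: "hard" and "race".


Comparing character by character (same length = 4):
  Pos 0: 'h' vs 'r' !=
  Pos 1: 'a' vs 'a' =
  Pos 2: 'r' vs 'c' !=
  Pos 3: 'd' vs 'e' !=
Hamming distance = 3


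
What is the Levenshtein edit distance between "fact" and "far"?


Word 1: "fact" (length 4)
Word 2: "far" (length 3)
One optimal edit sequence (insert/delete/substitute each cost 1):
  1. keep 'f'
  2. keep 'a'
  3. delete 'c'  (+1)
  4. substitute 't' -> 'r'  (+1)
Total edit operations: 2
Edit distance = 2


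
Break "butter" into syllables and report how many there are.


Word: "butter"
Syllable breakdown: but | ter
Counting: 2 parts
= 2 syllables


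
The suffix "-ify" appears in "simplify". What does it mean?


Suffix: -ify
As in: simplify -> simple + -ify, with a spelling change
Meaning = to make


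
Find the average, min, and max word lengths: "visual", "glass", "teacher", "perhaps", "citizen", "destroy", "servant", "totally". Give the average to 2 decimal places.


Lengths: "visual"=6, "glass"=5, "teacher"=7, "perhaps"=7, "citizen"=7, "destroy"=7, "servant"=7, "totally"=7
Sum = 53, Count = 8
Average = 53/8 = 6.63
= avg=6.63, min=5, max=7


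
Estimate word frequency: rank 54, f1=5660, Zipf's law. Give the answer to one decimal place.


Zipf's law: f(r) = f(1) / r
f(1) = 5660
f(54) = 5660 / 54
= 104.8 occurrences


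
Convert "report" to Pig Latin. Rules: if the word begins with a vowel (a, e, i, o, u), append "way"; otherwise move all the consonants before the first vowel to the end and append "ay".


Word: "report"
Starts with consonant(s) → move to end, add 'ay'
Consonant cluster: "r"
Pig Latin = "eportray"


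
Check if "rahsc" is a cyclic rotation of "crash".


Word: "crash", Candidate: "rahsc"
Method: check if candidate is substring of word+word
"crashcrash" contains "rahsc"? No
Is rotation = No


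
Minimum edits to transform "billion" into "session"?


Word 1: "billion" (length 7)
Word 2: "session" (length 7)
One optimal edit sequence (insert/delete/substitute each cost 1):
  1. substitute 'b' -> 's'  (+1)
  2. substitute 'i' -> 'e'  (+1)
  3. substitute 'l' -> 's'  (+1)
  4. substitute 'l' -> 's'  (+1)
  5. keep 'i'
  6. keep 'o'
  7. keep 'n'
Total edit operations: 4
Edit distance = 4


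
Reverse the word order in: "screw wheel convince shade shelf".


Original: "screw wheel convince shade shelf"
Words (1..n): screw | wheel | convince | shade | shelf
Reversed (n..1): shelf | shade | convince | wheel | screw
Result = "shelf shade convince wheel screw"


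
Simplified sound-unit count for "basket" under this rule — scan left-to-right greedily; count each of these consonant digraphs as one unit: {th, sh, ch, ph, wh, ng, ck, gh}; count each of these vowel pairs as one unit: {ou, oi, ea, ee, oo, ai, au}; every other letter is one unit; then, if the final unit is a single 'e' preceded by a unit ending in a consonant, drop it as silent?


Word: "basket" (6 letters)
Left-to-right scan:
  1. 'b' (letter)
  2. 'a' (letter)
  3. 's' (letter)
  4. 'k' (letter)
  5. 'e' (letter)
  6. 't' (letter)
Units from scan: 6
Sound units = 6 units


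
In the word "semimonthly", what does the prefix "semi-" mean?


Prefix: semi-
As in: semimonthly -> semi- + monthly
Meaning = half


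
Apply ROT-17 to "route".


Word: "route"
Shift: 17
Each letter → (letter + shift) mod 26:
  'r' (17) + 17 = 8 → 'i'
  'o' (14) + 17 = 5 → 'f'
  'u' (20) + 17 = 11 → 'l'
  't' (19) + 17 = 10 → 'k'
  'e' (4) + 17 = 21 → 'v'
Result = "iflkv"


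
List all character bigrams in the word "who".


Word: "who" (length 3)
Number of bigrams = 3 - 2 + 1 = 2
  Position 0: "wh"
  Position 1: "ho"
Bigrams = "wh", "ho"


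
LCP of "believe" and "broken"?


Word 1: "believe"
Word 2: "broken"
Comparing from start:
  Pos 0: 'b' == 'b'
  Pos 1: 'e' != 'r' (stop)
LCP = "b" (length 1)


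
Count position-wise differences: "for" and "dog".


Comparing character by character (same length = 3):
  Pos 0: 'f' vs 'd' !=
  Pos 1: 'o' vs 'o' =
  Pos 2: 'r' vs 'g' !=
Hamming distance = 2


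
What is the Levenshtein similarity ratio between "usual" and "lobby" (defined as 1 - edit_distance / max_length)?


Word 1: "usual" (length 5)
Word 2: "lobby" (length 5)
One optimal edit sequence:
  1. substitute 'u' -> 'l'  (+1)
  2. substitute 's' -> 'o'  (+1)
  3. substitute 'u' -> 'b'  (+1)
  4. substitute 'a' -> 'b'  (+1)
  5. substitute 'l' -> 'y'  (+1)
Edit distance = 5
Max length = max(5, 5) = 5
Similarity = 1 - 5/5
= 0.0000


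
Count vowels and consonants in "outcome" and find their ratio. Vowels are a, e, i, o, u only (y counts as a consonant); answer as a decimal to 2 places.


Word: "outcome"
Vowels (a,e,i,o,u): 4
Consonants: 3
Ratio = 4/3
= 1.33


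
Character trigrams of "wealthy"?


Word: "wealthy" (length 7)
Number of trigrams = 7 - 3 + 1 = 5
  Position 0: "wea"
  Position 1: "eal"
  Position 2: "alt"
  Position 3: "lth"
  Position 4: "thy"
Trigrams = "wea", "eal", "alt", "lth", "thy"


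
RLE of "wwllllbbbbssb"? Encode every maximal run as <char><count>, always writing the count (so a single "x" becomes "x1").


String: "wwllllbbbbssb"
Scanning for consecutive runs:
  'w' x 2
  'l' x 4
  'b' x 4
  's' x 2
  'b' x 1
RLE = "w2l4b4s2b1"


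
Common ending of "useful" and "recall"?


Word 1: "useful"
Word 2: "recall"
Comparing from end:
  Pos -1: 'l' == 'l'
  Pos -2: 'u' != 'l' (stop)
LCS = "l" (length 1)


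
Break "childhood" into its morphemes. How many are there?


Word: "childhood"
Morphemes: child / -hood
Each morpheme carries meaning
= 2 morphemes


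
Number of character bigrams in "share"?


Word: "share" (length 5)
Number of 2-grams = length - 2 + 1 = 5 - 2 + 1
= 4


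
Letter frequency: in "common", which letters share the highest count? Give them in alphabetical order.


Word: "common"
Letter counts:
  'c': 1
  'm': 2
  'n': 1
  'o': 2
Maximum count = 2
Most frequent = 'm', 'o' (2 times each)


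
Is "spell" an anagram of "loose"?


Word 1: "loose" → sorted: eloos
Word 2: "spell" → sorted: ellps
Same letters? eloos != ellps
Anagram = No


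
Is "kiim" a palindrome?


Word: "kiim"
Reversed: "miik"
Forward == Backward? kiim != miik
Palindrome = No


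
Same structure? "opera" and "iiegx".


Pattern of "opera": [0, 1, 2, 3, 4]
Pattern of "iiegx": [0, 0, 1, 2, 3]
Patterns do not match
Same pattern = No


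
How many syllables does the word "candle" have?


Word: "candle"
Syllable breakdown: can · dle
Counting: 2 parts
= 2 syllables


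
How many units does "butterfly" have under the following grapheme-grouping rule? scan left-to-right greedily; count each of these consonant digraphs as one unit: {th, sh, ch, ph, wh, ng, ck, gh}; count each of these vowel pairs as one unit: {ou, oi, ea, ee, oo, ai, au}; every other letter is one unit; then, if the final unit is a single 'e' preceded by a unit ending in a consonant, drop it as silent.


Word: "butterfly" (9 letters)
Left-to-right scan:
  1. 'b' (letter)
  2. 'u' (letter)
  3. 't' (letter)
  4. 't' (letter)
  5. 'e' (letter)
  6. 'r' (letter)
  7. 'f' (letter)
  8. 'l' (letter)
  9. 'y' (letter)
Units from scan: 9
Sound units = 9 units


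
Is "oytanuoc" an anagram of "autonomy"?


Word 1: "autonomy" → sorted: amnootuy
Word 2: "oytanuoc" → sorted: acnootuy
Same letters? amnootuy != acnootuy
Anagram = No


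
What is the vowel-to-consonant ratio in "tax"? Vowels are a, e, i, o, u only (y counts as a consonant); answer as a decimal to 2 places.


Word: "tax"
Vowels (a,e,i,o,u): 1
Consonants: 2
Ratio = 1/2
= 0.50


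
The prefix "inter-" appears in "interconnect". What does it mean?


Prefix: inter-
Example: interconnect = inter- + connect
Meaning = between


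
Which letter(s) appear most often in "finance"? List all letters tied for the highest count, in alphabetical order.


Word: "finance"
Letter counts:
  'a': 1
  'c': 1
  'e': 1
  'f': 1
  'i': 1
  'n': 2
Maximum count = 2
Most frequent = 'n' (2 times each)


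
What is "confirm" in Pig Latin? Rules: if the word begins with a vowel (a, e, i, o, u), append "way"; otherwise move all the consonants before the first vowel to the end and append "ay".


Word: "confirm"
Starts with consonant(s) → move to end, add 'ay'
Consonant cluster: "c"
Pig Latin = "onfirmcay"


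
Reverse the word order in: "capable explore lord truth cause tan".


Original: "capable explore lord truth cause tan"
Words (1..n): capable | explore | lord | truth | cause | tan
Reversed (n..1): tan | cause | truth | lord | explore | capable
Result = "tan cause truth lord explore capable"


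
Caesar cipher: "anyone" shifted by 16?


Word: "anyone"
Shift: 16
Each letter → (letter + shift) mod 26:
  'a' (0) + 16 = 16 → 'q'
  'n' (13) + 16 = 3 → 'd'
  'y' (24) + 16 = 14 → 'o'
  'o' (14) + 16 = 4 → 'e'
  'n' (13) + 16 = 3 → 'd'
  'e' (4) + 16 = 20 → 'u'
Result = "qdoedu"


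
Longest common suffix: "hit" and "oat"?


Word 1: "hit"
Word 2: "oat"
Comparing from end:
  Pos -1: 't' == 't'
  Pos -2: 'i' != 'a' (stop)
LCS = "t" (length 1)


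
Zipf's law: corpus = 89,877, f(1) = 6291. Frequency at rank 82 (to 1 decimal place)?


Zipf's law: f(r) = f(1) / r
f(1) = 6291
f(82) = 6291 / 82
= 76.7 occurrences


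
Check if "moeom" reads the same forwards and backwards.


Word: "moeom"
Reversed: "moeom"
Forward == Backward? moeom == moeom
Palindrome = Yes


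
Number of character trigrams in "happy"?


Word: "happy" (length 5)
Number of 3-grams = length - 3 + 1 = 5 - 3 + 1
= 3


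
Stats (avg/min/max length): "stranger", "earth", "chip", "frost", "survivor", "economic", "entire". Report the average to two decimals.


Lengths: "stranger"=8, "earth"=5, "chip"=4, "frost"=5, "survivor"=8, "economic"=8, "entire"=6
Sum = 44, Count = 7
Average = 44/7 = 6.29
= avg=6.29, min=4, max=8


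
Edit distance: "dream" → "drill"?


Word 1: "dream" (length 5)
Word 2: "drill" (length 5)
One optimal edit sequence (insert/delete/substitute each cost 1):
  1. keep 'd'
  2. keep 'r'
  3. substitute 'e' -> 'i'  (+1)
  4. substitute 'a' -> 'l'  (+1)
  5. substitute 'm' -> 'l'  (+1)
Total edit operations: 3
Edit distance = 3


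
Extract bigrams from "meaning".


Word: "meaning" (length 7)
Number of bigrams = 7 - 2 + 1 = 6
  Position 0: "me"
  Position 1: "ea"
  Position 2: "an"
  Position 3: "ni"
  Position 4: "in"
  Position 5: "ng"
Bigrams = "me", "ea", "an", "ni", "in", "ng"


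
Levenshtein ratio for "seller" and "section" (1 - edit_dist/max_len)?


Word 1: "seller" (length 6)
Word 2: "section" (length 7)
One optimal edit sequence:
  1. keep 's'
  2. keep 'e'
  3. insert 'c'  (+1)
  4. substitute 'l' -> 't'  (+1)
  5. substitute 'l' -> 'i'  (+1)
  6. substitute 'e' -> 'o'  (+1)
  7. substitute 'r' -> 'n'  (+1)
Edit distance = 5
Max length = max(6, 7) = 7
Similarity = 1 - 5/7
= 0.2857


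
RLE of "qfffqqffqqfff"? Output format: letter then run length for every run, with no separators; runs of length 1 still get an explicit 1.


String: "qfffqqffqqfff"
Scanning for consecutive runs:
  'q' x 1
  'f' x 3
  'q' x 2
  'f' x 2
  'q' x 2
  'f' x 3
RLE = "q1f3q2f2q2f3"


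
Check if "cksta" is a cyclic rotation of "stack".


Word: "stack", Candidate: "cksta"
Method: check if candidate is substring of word+word
"stackstack" contains "cksta"? Yes
Is rotation = Yes


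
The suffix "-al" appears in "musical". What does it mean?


Suffix: -al
Example: musical (music + -al)
Meaning = relating to


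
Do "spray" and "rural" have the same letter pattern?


Pattern of "spray": [0, 1, 2, 3, 4]
Pattern of "rural": [0, 1, 0, 2, 3]
Patterns do not match
Same pattern = No


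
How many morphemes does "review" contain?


Word: "review"
Morphemes: re- | view
Each morpheme carries meaning
= 2 morphemes


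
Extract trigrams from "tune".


Word: "tune" (length 4)
Number of trigrams = 4 - 3 + 1 = 2
  Position 0: "tun"
  Position 1: "une"
Trigrams = "tun", "une"


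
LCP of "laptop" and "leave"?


Word 1: "laptop"
Word 2: "leave"
Comparing from start:
  Pos 0: 'l' == 'l'
  Pos 1: 'a' != 'e' (stop)
LCP = "l" (length 1)


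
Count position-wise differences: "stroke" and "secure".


Comparing character by character (same length = 6):
  Pos 0: 's' vs 's' =
  Pos 1: 't' vs 'e' !=
  Pos 2: 'r' vs 'c' !=
  Pos 3: 'o' vs 'u' !=
  Pos 4: 'k' vs 'r' !=
  Pos 5: 'e' vs 'e' =
Hamming distance = 4


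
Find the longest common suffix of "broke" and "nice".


Word 1: "broke"
Word 2: "nice"
Comparing from end:
  Pos -1: 'e' == 'e'
  Pos -2: 'k' != 'c' (stop)
LCS = "e" (length 1)


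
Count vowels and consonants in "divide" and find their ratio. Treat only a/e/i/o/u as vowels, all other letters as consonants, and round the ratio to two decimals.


Word: "divide"
Vowels (a,e,i,o,u): 3
Consonants: 3
Ratio = 3/3
= 1.00


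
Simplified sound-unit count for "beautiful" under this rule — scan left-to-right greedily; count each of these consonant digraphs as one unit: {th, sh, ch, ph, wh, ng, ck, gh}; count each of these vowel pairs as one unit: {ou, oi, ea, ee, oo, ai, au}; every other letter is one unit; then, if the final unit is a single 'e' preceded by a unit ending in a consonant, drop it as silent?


Word: "beautiful" (9 letters)
Left-to-right scan:
  1. 'b' (letter)
  2. 'ea' (vowel-pair)
  3. 'u' (letter)
  4. 't' (letter)
  5. 'i' (letter)
  6. 'f' (letter)
  7. 'u' (letter)
  8. 'l' (letter)
Units from scan: 8
Sound units = 8 units


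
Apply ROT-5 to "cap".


Word: "cap"
Shift: 5
Each letter → (letter + shift) mod 26:
  'c' (2) + 5 = 7 → 'h'
  'a' (0) + 5 = 5 → 'f'
  'p' (15) + 5 = 20 → 'u'
Result = "hfu"


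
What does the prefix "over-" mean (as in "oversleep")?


Prefix: over-
As in: oversleep -> over- + sleep
Meaning = excessive


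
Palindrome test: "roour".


Word: "roour"
Reversed: "ruoor"
Forward == Backward? roour != ruoor
Palindrome = No


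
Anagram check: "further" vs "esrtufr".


Word 1: "further" → sorted: efhrrtu
Word 2: "esrtufr" → sorted: efrrstu
Same letters? efhrrtu != efrrstu
Anagram = No


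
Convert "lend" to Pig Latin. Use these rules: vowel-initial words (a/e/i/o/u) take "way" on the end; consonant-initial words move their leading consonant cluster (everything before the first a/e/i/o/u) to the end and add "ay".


Word: "lend"
Starts with consonant(s) → move to end, add 'ay'
Consonant cluster: "l"
Pig Latin = "endlay"


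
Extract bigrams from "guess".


Word: "guess" (length 5)
Number of bigrams = 5 - 2 + 1 = 4
  Position 0: "gu"
  Position 1: "ue"
  Position 2: "es"
  Position 3: "ss"
Bigrams = "gu", "ue", "es", "ss"


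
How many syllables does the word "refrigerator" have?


Word: "refrigerator"
Syllable breakdown: re · frig · er · a · tor
Counting: 5 parts
= 5 syllables


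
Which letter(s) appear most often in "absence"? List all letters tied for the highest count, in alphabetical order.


Word: "absence"
Letter counts:
  'a': 1
  'b': 1
  'c': 1
  'e': 2
  'n': 1
  's': 1
Maximum count = 2
Most frequent = 'e' (2 times each)


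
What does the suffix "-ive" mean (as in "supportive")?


Suffix: -ive
Example: supportive (support + -ive)
Meaning = tending to


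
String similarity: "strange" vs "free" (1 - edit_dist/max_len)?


Word 1: "strange" (length 7)
Word 2: "free" (length 4)
One optimal edit sequence:
  1. delete 's'  (+1)
  2. substitute 't' -> 'f'  (+1)
  3. keep 'r'
  4. delete 'a'  (+1)
  5. delete 'n'  (+1)
  6. substitute 'g' -> 'e'  (+1)
  7. keep 'e'
Edit distance = 5
Max length = max(7, 4) = 7
Similarity = 1 - 5/7
= 0.2857


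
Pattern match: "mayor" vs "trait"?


Pattern of "mayor": [0, 1, 2, 3, 4]
Pattern of "trait": [0, 1, 2, 3, 0]
Patterns do not match
Same pattern = No


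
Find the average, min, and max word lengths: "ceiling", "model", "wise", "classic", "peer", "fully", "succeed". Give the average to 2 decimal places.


Lengths: "ceiling"=7, "model"=5, "wise"=4, "classic"=7, "peer"=4, "fully"=5, "succeed"=7
Sum = 39, Count = 7
Average = 39/7 = 5.57
= avg=5.57, min=4, max=7


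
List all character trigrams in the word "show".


Word: "show" (length 4)
Number of trigrams = 4 - 3 + 1 = 2
  Position 0: "sho"
  Position 1: "how"
Trigrams = "sho", "how"


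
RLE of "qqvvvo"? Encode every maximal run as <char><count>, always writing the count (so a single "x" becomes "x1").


String: "qqvvvo"
Scanning for consecutive runs:
  'q' x 2
  'v' x 3
  'o' x 1
RLE = "q2v3o1"


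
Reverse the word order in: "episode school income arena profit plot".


Original: "episode school income arena profit plot"
Words (1..n): episode | school | income | arena | profit | plot
Reversed (n..1): plot | profit | arena | income | school | episode
Result = "plot profit arena income school episode"


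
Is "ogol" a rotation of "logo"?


Word: "logo", Candidate: "ogol"
Method: check if candidate is substring of word+word
"logologo" contains "ogol"? Yes
Is rotation = Yes


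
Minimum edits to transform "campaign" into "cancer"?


Word 1: "campaign" (length 8)
Word 2: "cancer" (length 6)
One optimal edit sequence (insert/delete/substitute each cost 1):
  1. keep 'c'
  2. keep 'a'
  3. delete 'm'  (+1)
  4. delete 'p'  (+1)
  5. substitute 'a' -> 'n'  (+1)
  6. substitute 'i' -> 'c'  (+1)
  7. substitute 'g' -> 'e'  (+1)
  8. substitute 'n' -> 'r'  (+1)
Total edit operations: 6
Edit distance = 6


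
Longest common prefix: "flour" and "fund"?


Word 1: "flour"
Word 2: "fund"
Comparing from start:
  Pos 0: 'f' == 'f'
  Pos 1: 'l' != 'u' (stop)
LCP = "f" (length 1)


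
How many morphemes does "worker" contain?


Word: "worker"
Morphemes: work / -er
Each morpheme carries meaning
= 2 morphemes


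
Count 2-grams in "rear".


Word: "rear" (length 4)
Number of 2-grams = length - 2 + 1 = 4 - 2 + 1
= 3


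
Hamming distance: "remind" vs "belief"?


Comparing character by character (same length = 6):
  Pos 0: 'r' vs 'b' !=
  Pos 1: 'e' vs 'e' =
  Pos 2: 'm' vs 'l' !=
  Pos 3: 'i' vs 'i' =
  Pos 4: 'n' vs 'e' !=
  Pos 5: 'd' vs 'f' !=
Hamming distance = 4


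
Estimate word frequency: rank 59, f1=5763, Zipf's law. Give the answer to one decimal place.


Zipf's law: f(r) = f(1) / r
f(1) = 5763
f(59) = 5763 / 59
= 97.7 occurrences


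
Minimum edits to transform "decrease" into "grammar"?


Word 1: "decrease" (length 8)
Word 2: "grammar" (length 7)
One optimal edit sequence (insert/delete/substitute each cost 1):
  1. substitute 'd' -> 'g'  (+1)
  2. substitute 'e' -> 'r'  (+1)
  3. substitute 'c' -> 'a'  (+1)
  4. substitute 'r' -> 'm'  (+1)
  5. substitute 'e' -> 'm'  (+1)
  6. keep 'a'
  7. delete 's'  (+1)
  8. substitute 'e' -> 'r'  (+1)
Total edit operations: 7
Edit distance = 7


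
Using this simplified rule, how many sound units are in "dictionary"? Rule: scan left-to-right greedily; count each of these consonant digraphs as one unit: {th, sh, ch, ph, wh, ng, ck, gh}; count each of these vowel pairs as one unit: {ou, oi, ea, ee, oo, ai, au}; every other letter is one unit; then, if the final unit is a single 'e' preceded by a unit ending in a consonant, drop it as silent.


Word: "dictionary" (10 letters)
Left-to-right scan:
  [1] 'd' (letter)
  [2] 'i' (letter)
  [3] 'c' (letter)
  [4] 't' (letter)
  [5] 'i' (letter)
  [6] 'o' (letter)
  [7] 'n' (letter)
  [8] 'a' (letter)
  [9] 'r' (letter)
  [10] 'y' (letter)
Units from scan: 10
Sound units = 10 units


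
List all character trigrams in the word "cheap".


Word: "cheap" (length 5)
Number of trigrams = 5 - 3 + 1 = 3
  Position 0: "che"
  Position 1: "hea"
  Position 2: "eap"
Trigrams = "che", "hea", "eap"


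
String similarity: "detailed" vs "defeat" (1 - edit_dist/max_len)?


Word 1: "detailed" (length 8)
Word 2: "defeat" (length 6)
One optimal edit sequence:
  1. keep 'd'
  2. keep 'e'
  3. delete 't'  (+1)
  4. delete 'a'  (+1)
  5. substitute 'i' -> 'f'  (+1)
  6. substitute 'l' -> 'e'  (+1)
  7. substitute 'e' -> 'a'  (+1)
  8. substitute 'd' -> 't'  (+1)
Edit distance = 6
Max length = max(8, 6) = 8
Similarity = 1 - 6/8
= 0.2500


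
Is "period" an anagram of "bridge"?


Word 1: "bridge" → sorted: bdegir
Word 2: "period" → sorted: deiopr
Same letters? bdegir != deiopr
Anagram = No


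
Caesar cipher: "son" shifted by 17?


Word: "son"
Shift: 17
Each letter → (letter + shift) mod 26:
  's' (18) + 17 = 9 → 'j'
  'o' (14) + 17 = 5 → 'f'
  'n' (13) + 17 = 4 → 'e'
Result = "jfe"


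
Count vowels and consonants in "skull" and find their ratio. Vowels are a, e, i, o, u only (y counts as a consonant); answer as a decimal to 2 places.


Word: "skull"
Vowels (a,e,i,o,u): 1
Consonants: 4
Ratio = 1/4
= 0.25


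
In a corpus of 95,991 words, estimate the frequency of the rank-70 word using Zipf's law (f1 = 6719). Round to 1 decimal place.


Zipf's law: f(r) = f(1) / r
f(1) = 6719
f(70) = 6719 / 70
= 96.0 occurrences


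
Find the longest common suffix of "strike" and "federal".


Word 1: "strike"
Word 2: "federal"
Comparing from end:
  Pos -1: 'e' != 'l' (stop)
LCS = "" (length 0)


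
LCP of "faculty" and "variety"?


Word 1: "faculty"
Word 2: "variety"
Comparing from start:
  Pos 0: 'f' != 'v' (stop)
LCP = "" (length 0)


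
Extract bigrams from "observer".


Word: "observer" (length 8)
Number of bigrams = 8 - 2 + 1 = 7
  Position 0: "ob"
  Position 1: "bs"
  Position 2: "se"
  Position 3: "er"
  Position 4: "rv"
  Position 5: "ve"
  Position 6: "er"
Bigrams = "ob", "bs", "se", "er", "rv", "ve", "er"


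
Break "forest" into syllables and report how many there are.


Word: "forest"
Syllable breakdown: for · est
Counting: 2 parts
= 2 syllables


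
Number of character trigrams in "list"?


Word: "list" (length 4)
Number of 3-grams = length - 3 + 1 = 4 - 3 + 1
= 2


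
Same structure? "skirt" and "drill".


Pattern of "skirt": [0, 1, 2, 3, 4]
Pattern of "drill": [0, 1, 2, 3, 3]
Patterns do not match
Same pattern = No


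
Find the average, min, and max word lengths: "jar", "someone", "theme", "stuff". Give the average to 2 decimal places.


Lengths: "jar"=3, "someone"=7, "theme"=5, "stuff"=5
Sum = 20, Count = 4
Average = 20/4 = 5.00
= avg=5.00, min=3, max=7


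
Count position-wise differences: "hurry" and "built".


Comparing character by character (same length = 5):
  Pos 0: 'h' vs 'b' !=
  Pos 1: 'u' vs 'u' =
  Pos 2: 'r' vs 'i' !=
  Pos 3: 'r' vs 'l' !=
  Pos 4: 'y' vs 't' !=
Hamming distance = 4


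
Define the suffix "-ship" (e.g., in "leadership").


Suffix: -ship
Example: leadership (leader + -ship)
Meaning = state / position


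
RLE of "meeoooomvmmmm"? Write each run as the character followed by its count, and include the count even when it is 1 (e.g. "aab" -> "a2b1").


String: "meeoooomvmmmm"
Scanning for consecutive runs:
  'm' x 1
  'e' x 2
  'o' x 4
  'm' x 1
  'v' x 1
  'm' x 4
RLE = "m1e2o4m1v1m4"


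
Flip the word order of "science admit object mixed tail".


Original: "science admit object mixed tail"
Words (1..n): science | admit | object | mixed | tail
Reversed (n..1): tail | mixed | object | admit | science
Result = "tail mixed object admit science"


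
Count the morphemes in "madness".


Word: "madness"
Morphemes: mad / -ness
Each morpheme carries meaning
= 2 morphemes


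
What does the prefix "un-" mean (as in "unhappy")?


Prefix: un-
Example: unhappy = un- + happy
Meaning = not / reverse


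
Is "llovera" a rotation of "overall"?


Word: "overall", Candidate: "llovera"
Method: check if candidate is substring of word+word
"overalloverall" contains "llovera"? Yes
Is rotation = Yes


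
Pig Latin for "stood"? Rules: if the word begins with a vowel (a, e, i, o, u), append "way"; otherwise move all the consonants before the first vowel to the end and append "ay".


Word: "stood"
Starts with consonant(s) → move to end, add 'ay'
Consonant cluster: "st"
Pig Latin = "oodstay"


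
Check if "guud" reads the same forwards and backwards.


Word: "guud"
Reversed: "duug"
Forward == Backward? guud != duug
Palindrome = No


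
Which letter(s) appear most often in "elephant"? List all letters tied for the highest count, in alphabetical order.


Word: "elephant"
Letter counts:
  'a': 1
  'e': 2
  'h': 1
  'l': 1
  'n': 1
  'p': 1
  't': 1
Maximum count = 2
Most frequent = 'e' (2 times each)


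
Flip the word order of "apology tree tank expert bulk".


Original: "apology tree tank expert bulk"
Words (1..n): apology | tree | tank | expert | bulk
Reversed (n..1): bulk | expert | tank | tree | apology
Result = "bulk expert tank tree apology"


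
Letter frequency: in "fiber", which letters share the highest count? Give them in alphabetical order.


Word: "fiber"
Letter counts:
  'b': 1
  'e': 1
  'f': 1
  'i': 1
  'r': 1
Maximum count = 1
Most frequent = 'b', 'e', 'f', 'i', 'r' (1 time each)


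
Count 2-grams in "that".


Word: "that" (length 4)
Number of 2-grams = length - 2 + 1 = 4 - 2 + 1
= 3


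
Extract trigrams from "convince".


Word: "convince" (length 8)
Number of trigrams = 8 - 3 + 1 = 6
  Position 0: "con"
  Position 1: "onv"
  Position 2: "nvi"
  Position 3: "vin"
  Position 4: "inc"
  Position 5: "nce"
Trigrams = "con", "onv", "nvi", "vin", "inc", "nce"


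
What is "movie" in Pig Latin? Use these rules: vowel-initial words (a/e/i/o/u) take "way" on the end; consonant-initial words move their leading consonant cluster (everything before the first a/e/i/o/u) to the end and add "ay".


Word: "movie"
Starts with consonant(s) → move to end, add 'ay'
Consonant cluster: "m"
Pig Latin = "oviemay"


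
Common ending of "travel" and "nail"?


Word 1: "travel"
Word 2: "nail"
Comparing from end:
  Pos -1: 'l' == 'l'
  Pos -2: 'e' != 'i' (stop)
LCS = "l" (length 1)


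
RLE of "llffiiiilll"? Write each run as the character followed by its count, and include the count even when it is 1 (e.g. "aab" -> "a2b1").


String: "llffiiiilll"
Scanning for consecutive runs:
  'l' x 2
  'f' x 2
  'i' x 4
  'l' x 3
RLE = "l2f2i4l3"


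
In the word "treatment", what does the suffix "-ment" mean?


Suffix: -ment
Example: treatment (treat + -ment)
Meaning = result of action


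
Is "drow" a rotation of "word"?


Word: "word", Candidate: "drow"
Method: check if candidate is substring of word+word
"wordword" contains "drow"? No
Is rotation = No


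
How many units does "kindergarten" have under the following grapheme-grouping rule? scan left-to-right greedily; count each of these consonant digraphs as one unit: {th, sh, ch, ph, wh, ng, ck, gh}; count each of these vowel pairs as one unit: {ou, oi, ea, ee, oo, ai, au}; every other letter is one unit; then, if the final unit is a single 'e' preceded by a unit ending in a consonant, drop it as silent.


Word: "kindergarten" (12 letters)
Left-to-right scan:
  (1) 'k' (letter)
  (2) 'i' (letter)
  (3) 'n' (letter)
  (4) 'd' (letter)
  (5) 'e' (letter)
  (6) 'r' (letter)
  (7) 'g' (letter)
  (8) 'a' (letter)
  (9) 'r' (letter)
  (10) 't' (letter)
  (11) 'e' (letter)
  (12) 'n' (letter)
Units from scan: 12
Sound units = 12 units


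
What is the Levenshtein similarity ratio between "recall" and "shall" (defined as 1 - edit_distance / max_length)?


Word 1: "recall" (length 6)
Word 2: "shall" (length 5)
One optimal edit sequence:
  1. delete 'r'  (+1)
  2. substitute 'e' -> 's'  (+1)
  3. substitute 'c' -> 'h'  (+1)
  4. keep 'a'
  5. keep 'l'
  6. keep 'l'
Edit distance = 3
Max length = max(6, 5) = 6
Similarity = 1 - 3/6
= 0.5000


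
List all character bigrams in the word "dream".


Word: "dream" (length 5)
Number of bigrams = 5 - 2 + 1 = 4
  Position 0: "dr"
  Position 1: "re"
  Position 2: "ea"
  Position 3: "am"
Bigrams = "dr", "re", "ea", "am"


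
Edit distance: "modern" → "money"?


Word 1: "modern" (length 6)
Word 2: "money" (length 5)
One optimal edit sequence (insert/delete/substitute each cost 1):
  1. keep 'm'
  2. keep 'o'
  3. substitute 'd' -> 'n'  (+1)
  4. keep 'e'
  5. delete 'r'  (+1)
  6. substitute 'n' -> 'y'  (+1)
Total edit operations: 3
Edit distance = 3


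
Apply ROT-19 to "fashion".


Word: "fashion"
Shift: 19
Each letter → (letter + shift) mod 26:
  'f' (5) + 19 = 24 → 'y'
  'a' (0) + 19 = 19 → 't'
  's' (18) + 19 = 11 → 'l'
  'h' (7) + 19 = 0 → 'a'
  'i' (8) + 19 = 1 → 'b'
  'o' (14) + 19 = 7 → 'h'
  'n' (13) + 19 = 6 → 'g'
Result = "ytlabhg"


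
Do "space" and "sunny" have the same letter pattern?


Pattern of "space": [0, 1, 2, 3, 4]
Pattern of "sunny": [0, 1, 2, 2, 3]
Patterns do not match
Same pattern = No


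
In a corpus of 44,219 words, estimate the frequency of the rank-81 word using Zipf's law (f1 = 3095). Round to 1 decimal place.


Zipf's law: f(r) = f(1) / r
f(1) = 3095
f(81) = 3095 / 81
= 38.2 occurrences


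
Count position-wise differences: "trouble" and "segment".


Comparing character by character (same length = 7):
  Pos 0: 't' vs 's' !=
  Pos 1: 'r' vs 'e' !=
  Pos 2: 'o' vs 'g' !=
  Pos 3: 'u' vs 'm' !=
  Pos 4: 'b' vs 'e' !=
  Pos 5: 'l' vs 'n' !=
  Pos 6: 'e' vs 't' !=
Hamming distance = 7


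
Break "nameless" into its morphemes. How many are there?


Word: "nameless"
Morphemes: name | -less
Each morpheme carries meaning
= 2 morphemes


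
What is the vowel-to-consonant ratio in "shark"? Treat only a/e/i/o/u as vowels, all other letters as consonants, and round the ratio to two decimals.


Word: "shark"
Vowels (a,e,i,o,u): 1
Consonants: 4
Ratio = 1/4
= 0.25


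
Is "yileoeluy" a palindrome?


Word: "yileoeluy"
Reversed: "yuleoeliy"
Forward == Backward? yileoeluy != yuleoeliy
Palindrome = No


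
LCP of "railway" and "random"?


Word 1: "railway"
Word 2: "random"
Comparing from start:
  Pos 0: 'r' == 'r'
  Pos 1: 'a' == 'a'
  Pos 2: 'i' != 'n' (stop)
LCP = "ra" (length 2)


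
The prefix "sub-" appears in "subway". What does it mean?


Prefix: sub-
Example: subway (sub- + way)
Meaning = under / below


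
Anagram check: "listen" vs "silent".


Word 1: "listen" → sorted: eilnst
Word 2: "silent" → sorted: eilnst
Same letters? eilnst == eilnst
Anagram = Yes


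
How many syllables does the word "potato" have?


Word: "potato"
Syllable breakdown: po-ta-to
Counting: 3 parts
= 3 syllables


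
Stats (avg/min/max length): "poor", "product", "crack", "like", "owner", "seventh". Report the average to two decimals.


Lengths: "poor"=4, "product"=7, "crack"=5, "like"=4, "owner"=5, "seventh"=7
Sum = 32, Count = 6
Average = 32/6 = 5.33
= avg=5.33, min=4, max=7


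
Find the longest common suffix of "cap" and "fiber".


Word 1: "cap"
Word 2: "fiber"
Comparing from end:
  Pos -1: 'p' != 'r' (stop)
LCS = "" (length 0)


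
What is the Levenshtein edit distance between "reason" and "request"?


Word 1: "reason" (length 6)
Word 2: "request" (length 7)
One optimal edit sequence (insert/delete/substitute each cost 1):
  1. keep 'r'
  2. keep 'e'
  3. insert 'q'  (+1)
  4. substitute 'a' -> 'u'  (+1)
  5. substitute 's' -> 'e'  (+1)
  6. substitute 'o' -> 's'  (+1)
  7. substitute 'n' -> 't'  (+1)
Total edit operations: 5
Edit distance = 5


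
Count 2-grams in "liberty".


Word: "liberty" (length 7)
Number of 2-grams = length - 2 + 1 = 7 - 2 + 1
= 6


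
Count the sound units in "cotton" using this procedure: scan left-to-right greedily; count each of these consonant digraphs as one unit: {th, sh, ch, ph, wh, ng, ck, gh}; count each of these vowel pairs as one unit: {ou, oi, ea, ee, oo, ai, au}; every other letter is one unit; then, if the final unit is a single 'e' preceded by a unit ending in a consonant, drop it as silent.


Word: "cotton" (6 letters)
Left-to-right scan:
  (1) 'c' (letter)
  (2) 'o' (letter)
  (3) 't' (letter)
  (4) 't' (letter)
  (5) 'o' (letter)
  (6) 'n' (letter)
Units from scan: 6
Sound units = 6 units


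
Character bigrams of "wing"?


Word: "wing" (length 4)
Number of bigrams = 4 - 2 + 1 = 3
  Position 0: "wi"
  Position 1: "in"
  Position 2: "ng"
Bigrams = "wi", "in", "ng"


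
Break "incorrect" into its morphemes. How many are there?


Word: "incorrect"
Morphemes: in- + correct
Each morpheme carries meaning
= 2 morphemes


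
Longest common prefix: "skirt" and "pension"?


Word 1: "skirt"
Word 2: "pension"
Comparing from start:
  Pos 0: 's' != 'p' (stop)
LCP = "" (length 0)


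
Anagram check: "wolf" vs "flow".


Word 1: "wolf" → sorted: flow
Word 2: "flow" → sorted: flow
Same letters? flow == flow
Anagram = Yes


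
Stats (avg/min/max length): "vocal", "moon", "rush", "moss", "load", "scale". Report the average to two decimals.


Lengths: "vocal"=5, "moon"=4, "rush"=4, "moss"=4, "load"=4, "scale"=5
Sum = 26, Count = 6
Average = 26/6 = 4.33
= avg=4.33, min=4, max=5


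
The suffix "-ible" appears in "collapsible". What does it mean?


Suffix: -ible
Example: collapsible (collapse + -ible, with a spelling change)
Meaning = capable of


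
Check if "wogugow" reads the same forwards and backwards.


Word: "wogugow"
Reversed: "wogugow"
Forward == Backward? wogugow == wogugow
Palindrome = Yes


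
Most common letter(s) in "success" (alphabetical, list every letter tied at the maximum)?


Word: "success"
Letter counts:
  'c': 2
  'e': 1
  's': 3
  'u': 1
Maximum count = 3
Most frequent = 's' (3 times each)


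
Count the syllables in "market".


Word: "market"
Syllable breakdown: mar-ket
Counting: 2 parts
= 2 syllables


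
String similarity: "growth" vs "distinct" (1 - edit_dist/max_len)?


Word 1: "growth" (length 6)
Word 2: "distinct" (length 8)
One optimal edit sequence:
  1. insert 'd'  (+1)
  2. insert 'i'  (+1)
  3. substitute 'g' -> 's'  (+1)
  4. substitute 'r' -> 't'  (+1)
  5. substitute 'o' -> 'i'  (+1)
  6. substitute 'w' -> 'n'  (+1)
  7. substitute 't' -> 'c'  (+1)
  8. substitute 'h' -> 't'  (+1)
Edit distance = 8
Max length = max(6, 8) = 8
Similarity = 1 - 8/8
= 0.0000


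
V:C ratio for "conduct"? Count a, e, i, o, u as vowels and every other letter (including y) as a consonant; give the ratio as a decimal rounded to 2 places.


Word: "conduct"
Vowels (a,e,i,o,u): 2
Consonants: 5
Ratio = 2/5
= 0.40


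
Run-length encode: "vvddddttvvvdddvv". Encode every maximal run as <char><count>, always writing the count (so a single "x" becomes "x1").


String: "vvddddttvvvdddvv"
Scanning for consecutive runs:
  'v' x 2
  'd' x 4
  't' x 2
  'v' x 3
  'd' x 3
  'v' x 2
RLE = "v2d4t2v3d3v2"


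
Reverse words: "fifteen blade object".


Original: "fifteen blade object"
Words (1..n): fifteen | blade | object
Reversed (n..1): object | blade | fifteen
Result = "object blade fifteen"


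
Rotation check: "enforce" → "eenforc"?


Word: "enforce", Candidate: "eenforc"
Method: check if candidate is substring of word+word
"enforceenforce" contains "eenforc"? Yes
Is rotation = Yes


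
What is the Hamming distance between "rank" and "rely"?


Comparing character by character (same length = 4):
  Pos 0: 'r' vs 'r' =
  Pos 1: 'a' vs 'e' !=
  Pos 2: 'n' vs 'l' !=
  Pos 3: 'k' vs 'y' !=
Hamming distance = 3
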